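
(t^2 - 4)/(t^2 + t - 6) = (t + 2)/(t + 3)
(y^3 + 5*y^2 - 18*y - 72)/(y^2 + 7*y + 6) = (y^2 - y - 12)/(y + 1)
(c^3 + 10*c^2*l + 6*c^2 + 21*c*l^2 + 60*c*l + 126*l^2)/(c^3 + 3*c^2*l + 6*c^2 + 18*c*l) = (c + 7*l)/c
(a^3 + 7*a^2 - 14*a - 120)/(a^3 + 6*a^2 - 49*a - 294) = (a^2 + a - 20)/(a^2 - 49)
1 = 1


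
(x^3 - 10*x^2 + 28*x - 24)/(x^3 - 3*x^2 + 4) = (x - 6)/(x + 1)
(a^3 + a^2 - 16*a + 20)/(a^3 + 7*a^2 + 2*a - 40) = (a - 2)/(a + 4)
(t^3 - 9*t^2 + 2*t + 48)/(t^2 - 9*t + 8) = (t^2 - t - 6)/(t - 1)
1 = 1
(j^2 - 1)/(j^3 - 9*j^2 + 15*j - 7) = (j + 1)/(j^2 - 8*j + 7)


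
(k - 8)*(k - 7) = k^2 - 15*k + 56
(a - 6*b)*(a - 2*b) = a^2 - 8*a*b + 12*b^2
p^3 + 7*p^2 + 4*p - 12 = (p - 1)*(p + 2)*(p + 6)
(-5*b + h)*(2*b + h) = -10*b^2 - 3*b*h + h^2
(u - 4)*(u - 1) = u^2 - 5*u + 4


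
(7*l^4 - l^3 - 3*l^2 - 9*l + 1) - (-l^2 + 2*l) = 7*l^4 - l^3 - 2*l^2 - 11*l + 1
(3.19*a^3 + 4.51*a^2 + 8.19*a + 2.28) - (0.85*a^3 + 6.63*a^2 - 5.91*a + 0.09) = 2.34*a^3 - 2.12*a^2 + 14.1*a + 2.19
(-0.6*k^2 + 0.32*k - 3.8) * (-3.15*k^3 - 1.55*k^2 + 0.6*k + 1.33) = 1.89*k^5 - 0.0780000000000001*k^4 + 11.114*k^3 + 5.284*k^2 - 1.8544*k - 5.054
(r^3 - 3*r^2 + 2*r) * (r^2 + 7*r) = r^5 + 4*r^4 - 19*r^3 + 14*r^2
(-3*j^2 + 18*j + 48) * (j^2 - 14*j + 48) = -3*j^4 + 60*j^3 - 348*j^2 + 192*j + 2304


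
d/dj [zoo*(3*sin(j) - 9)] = zoo*cos(j)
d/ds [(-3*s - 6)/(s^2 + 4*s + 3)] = 3*(-s^2 - 4*s + 2*(s + 2)^2 - 3)/(s^2 + 4*s + 3)^2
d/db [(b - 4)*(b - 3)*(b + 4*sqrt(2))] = 3*b^2 - 14*b + 8*sqrt(2)*b - 28*sqrt(2) + 12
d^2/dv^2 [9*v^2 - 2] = 18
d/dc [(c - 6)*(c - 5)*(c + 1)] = 3*c^2 - 20*c + 19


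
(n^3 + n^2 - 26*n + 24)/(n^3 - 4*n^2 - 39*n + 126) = (n^2 - 5*n + 4)/(n^2 - 10*n + 21)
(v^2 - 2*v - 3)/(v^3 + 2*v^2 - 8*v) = (v^2 - 2*v - 3)/(v*(v^2 + 2*v - 8))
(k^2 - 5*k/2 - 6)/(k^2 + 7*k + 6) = (k^2 - 5*k/2 - 6)/(k^2 + 7*k + 6)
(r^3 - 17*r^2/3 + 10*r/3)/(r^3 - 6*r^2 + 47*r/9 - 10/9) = 3*r/(3*r - 1)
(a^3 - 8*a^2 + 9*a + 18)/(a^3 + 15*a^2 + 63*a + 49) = (a^2 - 9*a + 18)/(a^2 + 14*a + 49)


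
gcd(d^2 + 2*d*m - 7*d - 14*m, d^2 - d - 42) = d - 7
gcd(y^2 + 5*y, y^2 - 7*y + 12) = 1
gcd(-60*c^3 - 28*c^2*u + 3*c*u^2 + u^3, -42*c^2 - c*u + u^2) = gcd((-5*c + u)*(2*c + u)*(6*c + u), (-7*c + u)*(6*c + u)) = 6*c + u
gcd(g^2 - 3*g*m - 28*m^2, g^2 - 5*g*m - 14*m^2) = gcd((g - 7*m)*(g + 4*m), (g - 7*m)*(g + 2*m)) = g - 7*m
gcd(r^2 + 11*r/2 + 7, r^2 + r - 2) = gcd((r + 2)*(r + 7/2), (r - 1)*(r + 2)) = r + 2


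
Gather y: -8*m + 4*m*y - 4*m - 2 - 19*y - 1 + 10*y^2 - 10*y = -12*m + 10*y^2 + y*(4*m - 29) - 3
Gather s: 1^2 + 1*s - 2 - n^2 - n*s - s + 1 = -n^2 - n*s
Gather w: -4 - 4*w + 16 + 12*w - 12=8*w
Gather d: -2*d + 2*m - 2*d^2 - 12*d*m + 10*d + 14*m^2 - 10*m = -2*d^2 + d*(8 - 12*m) + 14*m^2 - 8*m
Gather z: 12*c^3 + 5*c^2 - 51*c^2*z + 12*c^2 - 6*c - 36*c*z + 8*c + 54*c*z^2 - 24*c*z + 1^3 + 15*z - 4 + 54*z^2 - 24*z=12*c^3 + 17*c^2 + 2*c + z^2*(54*c + 54) + z*(-51*c^2 - 60*c - 9) - 3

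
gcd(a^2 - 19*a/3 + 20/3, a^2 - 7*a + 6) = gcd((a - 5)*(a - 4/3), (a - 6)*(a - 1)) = 1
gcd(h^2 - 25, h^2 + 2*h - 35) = h - 5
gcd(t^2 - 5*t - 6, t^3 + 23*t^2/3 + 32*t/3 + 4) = t + 1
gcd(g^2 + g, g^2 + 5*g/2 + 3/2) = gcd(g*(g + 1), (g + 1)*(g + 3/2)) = g + 1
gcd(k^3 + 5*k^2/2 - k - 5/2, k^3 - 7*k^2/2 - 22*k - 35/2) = k^2 + 7*k/2 + 5/2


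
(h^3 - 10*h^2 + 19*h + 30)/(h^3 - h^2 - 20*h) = (h^2 - 5*h - 6)/(h*(h + 4))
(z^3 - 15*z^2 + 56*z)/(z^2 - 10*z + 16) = z*(z - 7)/(z - 2)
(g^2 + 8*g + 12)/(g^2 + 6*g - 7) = (g^2 + 8*g + 12)/(g^2 + 6*g - 7)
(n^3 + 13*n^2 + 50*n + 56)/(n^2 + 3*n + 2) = (n^2 + 11*n + 28)/(n + 1)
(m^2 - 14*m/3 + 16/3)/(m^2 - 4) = (m - 8/3)/(m + 2)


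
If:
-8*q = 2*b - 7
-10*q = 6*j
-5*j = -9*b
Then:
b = -175/166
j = -315/166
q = 189/166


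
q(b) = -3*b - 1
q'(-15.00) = -3.00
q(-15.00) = 44.00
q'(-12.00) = -3.00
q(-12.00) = 35.00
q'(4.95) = -3.00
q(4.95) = -15.85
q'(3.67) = -3.00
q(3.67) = -12.01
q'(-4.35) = -3.00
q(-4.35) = 12.05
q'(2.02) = -3.00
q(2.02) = -7.06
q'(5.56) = -3.00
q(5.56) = -17.68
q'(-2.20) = -3.00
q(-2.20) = 5.60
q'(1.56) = -3.00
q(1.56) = -5.68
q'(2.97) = -3.00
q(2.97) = -9.91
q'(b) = -3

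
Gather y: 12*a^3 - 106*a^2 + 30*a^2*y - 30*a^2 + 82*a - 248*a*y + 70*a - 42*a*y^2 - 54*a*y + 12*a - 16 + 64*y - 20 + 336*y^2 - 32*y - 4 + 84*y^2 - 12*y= 12*a^3 - 136*a^2 + 164*a + y^2*(420 - 42*a) + y*(30*a^2 - 302*a + 20) - 40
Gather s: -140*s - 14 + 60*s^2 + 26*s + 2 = 60*s^2 - 114*s - 12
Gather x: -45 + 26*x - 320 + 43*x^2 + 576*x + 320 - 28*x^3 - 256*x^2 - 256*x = -28*x^3 - 213*x^2 + 346*x - 45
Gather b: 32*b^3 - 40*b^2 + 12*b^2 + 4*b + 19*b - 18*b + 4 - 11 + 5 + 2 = 32*b^3 - 28*b^2 + 5*b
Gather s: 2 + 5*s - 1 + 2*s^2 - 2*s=2*s^2 + 3*s + 1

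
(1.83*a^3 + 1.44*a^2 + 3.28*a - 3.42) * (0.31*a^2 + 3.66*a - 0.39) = 0.5673*a^5 + 7.1442*a^4 + 5.5735*a^3 + 10.383*a^2 - 13.7964*a + 1.3338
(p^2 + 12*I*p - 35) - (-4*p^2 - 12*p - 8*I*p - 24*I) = 5*p^2 + 12*p + 20*I*p - 35 + 24*I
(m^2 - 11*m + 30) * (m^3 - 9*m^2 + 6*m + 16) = m^5 - 20*m^4 + 135*m^3 - 320*m^2 + 4*m + 480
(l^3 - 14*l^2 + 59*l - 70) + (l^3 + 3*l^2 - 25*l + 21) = 2*l^3 - 11*l^2 + 34*l - 49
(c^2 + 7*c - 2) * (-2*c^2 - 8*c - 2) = -2*c^4 - 22*c^3 - 54*c^2 + 2*c + 4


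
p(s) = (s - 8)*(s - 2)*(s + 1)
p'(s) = (s - 8)*(s - 2) + (s - 8)*(s + 1) + (s - 2)*(s + 1) = 3*s^2 - 18*s + 6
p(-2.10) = -45.55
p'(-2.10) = 57.03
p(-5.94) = -546.78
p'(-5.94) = 218.77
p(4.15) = -42.63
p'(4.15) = -17.03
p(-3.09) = -117.98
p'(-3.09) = 90.26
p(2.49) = -9.42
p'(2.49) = -20.22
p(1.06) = 13.44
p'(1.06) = -9.71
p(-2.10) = -45.55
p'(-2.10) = 57.03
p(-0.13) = 15.07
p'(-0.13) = 8.39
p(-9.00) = -1496.00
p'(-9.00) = 411.00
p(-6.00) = -560.00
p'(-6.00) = 222.00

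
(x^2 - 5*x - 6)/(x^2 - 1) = (x - 6)/(x - 1)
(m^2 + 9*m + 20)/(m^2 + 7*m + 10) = (m + 4)/(m + 2)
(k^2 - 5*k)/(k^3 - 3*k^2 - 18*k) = (5 - k)/(-k^2 + 3*k + 18)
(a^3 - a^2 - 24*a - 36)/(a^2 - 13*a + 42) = (a^2 + 5*a + 6)/(a - 7)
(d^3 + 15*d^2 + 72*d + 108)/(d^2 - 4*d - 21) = (d^2 + 12*d + 36)/(d - 7)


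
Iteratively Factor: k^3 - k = (k + 1)*(k^2 - k) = k*(k + 1)*(k - 1)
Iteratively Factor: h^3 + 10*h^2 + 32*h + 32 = (h + 4)*(h^2 + 6*h + 8) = (h + 4)^2*(h + 2)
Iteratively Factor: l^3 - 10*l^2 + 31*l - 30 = (l - 2)*(l^2 - 8*l + 15) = (l - 3)*(l - 2)*(l - 5)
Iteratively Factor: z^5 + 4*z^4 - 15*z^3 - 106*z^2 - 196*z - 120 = (z + 3)*(z^4 + z^3 - 18*z^2 - 52*z - 40) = (z - 5)*(z + 3)*(z^3 + 6*z^2 + 12*z + 8) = (z - 5)*(z + 2)*(z + 3)*(z^2 + 4*z + 4) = (z - 5)*(z + 2)^2*(z + 3)*(z + 2)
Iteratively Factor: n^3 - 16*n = (n + 4)*(n^2 - 4*n) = n*(n + 4)*(n - 4)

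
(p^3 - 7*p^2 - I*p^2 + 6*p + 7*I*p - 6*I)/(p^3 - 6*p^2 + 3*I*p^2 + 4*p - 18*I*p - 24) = (p - 1)/(p + 4*I)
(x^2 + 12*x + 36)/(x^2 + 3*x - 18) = (x + 6)/(x - 3)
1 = 1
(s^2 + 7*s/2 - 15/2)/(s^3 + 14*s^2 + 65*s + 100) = (s - 3/2)/(s^2 + 9*s + 20)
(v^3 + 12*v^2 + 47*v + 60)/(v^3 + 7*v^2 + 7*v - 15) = (v + 4)/(v - 1)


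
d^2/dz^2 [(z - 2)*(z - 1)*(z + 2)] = 6*z - 2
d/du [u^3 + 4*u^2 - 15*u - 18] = 3*u^2 + 8*u - 15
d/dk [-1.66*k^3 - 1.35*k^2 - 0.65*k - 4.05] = -4.98*k^2 - 2.7*k - 0.65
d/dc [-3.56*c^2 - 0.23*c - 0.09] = -7.12*c - 0.23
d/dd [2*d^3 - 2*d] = 6*d^2 - 2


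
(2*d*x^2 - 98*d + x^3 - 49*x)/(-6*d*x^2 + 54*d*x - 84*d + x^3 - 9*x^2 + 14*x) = (2*d*x + 14*d + x^2 + 7*x)/(-6*d*x + 12*d + x^2 - 2*x)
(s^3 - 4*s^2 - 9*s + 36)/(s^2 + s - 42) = (s^3 - 4*s^2 - 9*s + 36)/(s^2 + s - 42)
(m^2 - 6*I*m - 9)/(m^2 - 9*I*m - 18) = (m - 3*I)/(m - 6*I)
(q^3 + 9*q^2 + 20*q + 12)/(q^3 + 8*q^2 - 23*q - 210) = (q^2 + 3*q + 2)/(q^2 + 2*q - 35)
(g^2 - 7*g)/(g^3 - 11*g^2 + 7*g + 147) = g/(g^2 - 4*g - 21)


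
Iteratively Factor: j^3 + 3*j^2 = (j)*(j^2 + 3*j) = j*(j + 3)*(j)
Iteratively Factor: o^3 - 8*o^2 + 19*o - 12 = (o - 4)*(o^2 - 4*o + 3) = (o - 4)*(o - 3)*(o - 1)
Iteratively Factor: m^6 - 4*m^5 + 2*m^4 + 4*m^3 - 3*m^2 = (m - 1)*(m^5 - 3*m^4 - m^3 + 3*m^2) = m*(m - 1)*(m^4 - 3*m^3 - m^2 + 3*m) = m*(m - 1)^2*(m^3 - 2*m^2 - 3*m) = m^2*(m - 1)^2*(m^2 - 2*m - 3) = m^2*(m - 3)*(m - 1)^2*(m + 1)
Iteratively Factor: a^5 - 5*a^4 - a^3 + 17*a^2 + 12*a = (a + 1)*(a^4 - 6*a^3 + 5*a^2 + 12*a) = (a + 1)^2*(a^3 - 7*a^2 + 12*a) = (a - 4)*(a + 1)^2*(a^2 - 3*a) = (a - 4)*(a - 3)*(a + 1)^2*(a)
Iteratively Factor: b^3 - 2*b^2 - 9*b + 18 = (b + 3)*(b^2 - 5*b + 6) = (b - 2)*(b + 3)*(b - 3)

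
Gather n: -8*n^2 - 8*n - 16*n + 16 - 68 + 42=-8*n^2 - 24*n - 10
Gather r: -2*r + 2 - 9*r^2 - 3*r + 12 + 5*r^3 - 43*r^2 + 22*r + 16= 5*r^3 - 52*r^2 + 17*r + 30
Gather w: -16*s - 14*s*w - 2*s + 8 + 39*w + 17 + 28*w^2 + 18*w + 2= -18*s + 28*w^2 + w*(57 - 14*s) + 27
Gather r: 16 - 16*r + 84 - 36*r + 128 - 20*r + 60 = 288 - 72*r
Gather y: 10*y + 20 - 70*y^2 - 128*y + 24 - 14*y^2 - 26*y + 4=-84*y^2 - 144*y + 48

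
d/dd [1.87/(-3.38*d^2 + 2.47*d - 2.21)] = (12.6412*d - 4.6189)/(3.38*d^2 - 2.47*d + 2.21)^2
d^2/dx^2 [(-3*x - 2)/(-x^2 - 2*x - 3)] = 2*(4*(x + 1)^2*(3*x + 2) - (9*x + 8)*(x^2 + 2*x + 3))/(x^2 + 2*x + 3)^3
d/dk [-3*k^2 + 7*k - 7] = 7 - 6*k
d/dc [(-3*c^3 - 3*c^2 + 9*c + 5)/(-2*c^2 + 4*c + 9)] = (6*c^4 - 24*c^3 - 75*c^2 - 34*c + 61)/(4*c^4 - 16*c^3 - 20*c^2 + 72*c + 81)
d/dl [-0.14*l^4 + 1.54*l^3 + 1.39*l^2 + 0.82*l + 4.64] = -0.56*l^3 + 4.62*l^2 + 2.78*l + 0.82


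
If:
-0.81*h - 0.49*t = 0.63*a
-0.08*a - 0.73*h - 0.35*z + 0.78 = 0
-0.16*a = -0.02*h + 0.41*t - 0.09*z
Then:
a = 0.841279153642703*z - 2.56486655446021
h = 1.34957441692715 - 0.571647030536187*z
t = 1.06675643183458 - 0.136677085837942*z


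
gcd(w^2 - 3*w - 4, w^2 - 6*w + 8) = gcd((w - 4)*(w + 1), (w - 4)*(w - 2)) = w - 4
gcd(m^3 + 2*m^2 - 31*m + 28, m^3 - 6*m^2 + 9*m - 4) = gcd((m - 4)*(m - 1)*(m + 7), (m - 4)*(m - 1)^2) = m^2 - 5*m + 4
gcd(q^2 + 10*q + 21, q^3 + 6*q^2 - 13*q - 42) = q + 7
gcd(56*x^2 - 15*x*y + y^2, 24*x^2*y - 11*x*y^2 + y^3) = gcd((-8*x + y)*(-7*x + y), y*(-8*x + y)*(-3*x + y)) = 8*x - y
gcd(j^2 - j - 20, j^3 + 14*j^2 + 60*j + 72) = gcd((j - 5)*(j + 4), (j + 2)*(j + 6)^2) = 1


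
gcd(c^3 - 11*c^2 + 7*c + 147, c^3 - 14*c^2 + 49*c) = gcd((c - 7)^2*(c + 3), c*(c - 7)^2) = c^2 - 14*c + 49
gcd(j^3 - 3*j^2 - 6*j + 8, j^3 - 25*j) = 1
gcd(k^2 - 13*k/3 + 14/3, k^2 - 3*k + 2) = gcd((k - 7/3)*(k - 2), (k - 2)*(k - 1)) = k - 2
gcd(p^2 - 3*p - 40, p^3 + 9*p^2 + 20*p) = p + 5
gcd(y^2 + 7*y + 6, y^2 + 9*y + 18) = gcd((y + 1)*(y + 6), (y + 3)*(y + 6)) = y + 6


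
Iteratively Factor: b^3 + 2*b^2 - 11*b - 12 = (b + 1)*(b^2 + b - 12) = (b - 3)*(b + 1)*(b + 4)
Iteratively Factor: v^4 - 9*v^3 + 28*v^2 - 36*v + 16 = (v - 4)*(v^3 - 5*v^2 + 8*v - 4) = (v - 4)*(v - 2)*(v^2 - 3*v + 2) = (v - 4)*(v - 2)*(v - 1)*(v - 2)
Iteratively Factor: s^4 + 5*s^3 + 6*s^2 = (s)*(s^3 + 5*s^2 + 6*s) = s*(s + 2)*(s^2 + 3*s) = s^2*(s + 2)*(s + 3)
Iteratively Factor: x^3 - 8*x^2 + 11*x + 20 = (x + 1)*(x^2 - 9*x + 20) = (x - 5)*(x + 1)*(x - 4)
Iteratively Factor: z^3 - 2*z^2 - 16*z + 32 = (z - 4)*(z^2 + 2*z - 8) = (z - 4)*(z + 4)*(z - 2)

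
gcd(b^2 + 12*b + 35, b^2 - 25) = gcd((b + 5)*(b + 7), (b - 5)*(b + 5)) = b + 5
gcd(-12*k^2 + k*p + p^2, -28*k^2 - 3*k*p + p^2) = 4*k + p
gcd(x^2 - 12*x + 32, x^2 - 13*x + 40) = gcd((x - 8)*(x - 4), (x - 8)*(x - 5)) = x - 8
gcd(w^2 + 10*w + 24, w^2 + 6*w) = w + 6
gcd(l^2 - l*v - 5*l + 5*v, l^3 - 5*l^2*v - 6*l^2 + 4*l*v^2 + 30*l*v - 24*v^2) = -l + v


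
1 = 1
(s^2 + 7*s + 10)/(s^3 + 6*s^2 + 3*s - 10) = 1/(s - 1)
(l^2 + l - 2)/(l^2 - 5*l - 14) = (l - 1)/(l - 7)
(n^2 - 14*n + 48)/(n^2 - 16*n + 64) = (n - 6)/(n - 8)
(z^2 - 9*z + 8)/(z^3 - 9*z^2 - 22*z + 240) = (z - 1)/(z^2 - z - 30)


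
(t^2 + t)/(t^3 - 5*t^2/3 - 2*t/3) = 3*(t + 1)/(3*t^2 - 5*t - 2)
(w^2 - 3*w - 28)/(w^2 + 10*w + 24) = (w - 7)/(w + 6)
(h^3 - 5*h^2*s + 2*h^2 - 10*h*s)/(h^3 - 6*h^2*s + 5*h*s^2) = (-h - 2)/(-h + s)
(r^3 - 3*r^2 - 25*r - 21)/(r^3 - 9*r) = (r^2 - 6*r - 7)/(r*(r - 3))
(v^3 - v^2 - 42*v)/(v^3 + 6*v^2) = (v - 7)/v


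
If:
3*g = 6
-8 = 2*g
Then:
No Solution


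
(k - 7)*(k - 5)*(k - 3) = k^3 - 15*k^2 + 71*k - 105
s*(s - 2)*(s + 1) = s^3 - s^2 - 2*s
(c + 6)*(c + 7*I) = c^2 + 6*c + 7*I*c + 42*I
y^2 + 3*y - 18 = (y - 3)*(y + 6)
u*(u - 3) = u^2 - 3*u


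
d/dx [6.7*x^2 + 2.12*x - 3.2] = 13.4*x + 2.12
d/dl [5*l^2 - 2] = 10*l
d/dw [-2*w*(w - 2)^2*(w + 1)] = -8*w^3 + 18*w^2 - 8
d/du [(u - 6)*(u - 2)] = 2*u - 8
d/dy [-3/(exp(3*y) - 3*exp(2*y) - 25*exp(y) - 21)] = (9*exp(2*y) - 18*exp(y) - 75)*exp(y)/(-exp(3*y) + 3*exp(2*y) + 25*exp(y) + 21)^2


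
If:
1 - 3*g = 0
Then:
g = 1/3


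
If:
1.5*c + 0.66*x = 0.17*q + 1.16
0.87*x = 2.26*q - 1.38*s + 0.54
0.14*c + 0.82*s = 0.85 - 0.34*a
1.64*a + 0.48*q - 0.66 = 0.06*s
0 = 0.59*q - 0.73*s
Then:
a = 0.07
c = -0.09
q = 1.27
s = 1.02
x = 2.29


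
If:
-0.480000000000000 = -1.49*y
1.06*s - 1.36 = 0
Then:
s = 1.28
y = 0.32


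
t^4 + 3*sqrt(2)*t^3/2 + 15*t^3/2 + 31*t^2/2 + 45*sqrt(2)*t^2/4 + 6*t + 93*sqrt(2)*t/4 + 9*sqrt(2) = (t + 1/2)*(t + 3)*(t + 4)*(t + 3*sqrt(2)/2)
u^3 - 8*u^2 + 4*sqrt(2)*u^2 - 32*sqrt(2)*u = u*(u - 8)*(u + 4*sqrt(2))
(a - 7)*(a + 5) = a^2 - 2*a - 35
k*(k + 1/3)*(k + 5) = k^3 + 16*k^2/3 + 5*k/3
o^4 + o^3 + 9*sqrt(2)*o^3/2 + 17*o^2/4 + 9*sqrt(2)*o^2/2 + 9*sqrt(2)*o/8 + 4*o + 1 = (o + 1/2)^2*(o + sqrt(2)/2)*(o + 4*sqrt(2))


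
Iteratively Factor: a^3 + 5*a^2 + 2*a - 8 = (a + 2)*(a^2 + 3*a - 4) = (a - 1)*(a + 2)*(a + 4)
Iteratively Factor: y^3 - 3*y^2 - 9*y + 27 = (y + 3)*(y^2 - 6*y + 9) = (y - 3)*(y + 3)*(y - 3)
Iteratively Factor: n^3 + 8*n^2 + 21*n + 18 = (n + 2)*(n^2 + 6*n + 9) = (n + 2)*(n + 3)*(n + 3)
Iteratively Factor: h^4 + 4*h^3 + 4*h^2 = (h + 2)*(h^3 + 2*h^2) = (h + 2)^2*(h^2) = h*(h + 2)^2*(h)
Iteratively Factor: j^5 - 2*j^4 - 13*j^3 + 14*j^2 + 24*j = (j - 4)*(j^4 + 2*j^3 - 5*j^2 - 6*j) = (j - 4)*(j + 1)*(j^3 + j^2 - 6*j) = (j - 4)*(j - 2)*(j + 1)*(j^2 + 3*j) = (j - 4)*(j - 2)*(j + 1)*(j + 3)*(j)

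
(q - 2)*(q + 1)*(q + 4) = q^3 + 3*q^2 - 6*q - 8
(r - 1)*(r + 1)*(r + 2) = r^3 + 2*r^2 - r - 2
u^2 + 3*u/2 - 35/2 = (u - 7/2)*(u + 5)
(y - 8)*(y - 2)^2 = y^3 - 12*y^2 + 36*y - 32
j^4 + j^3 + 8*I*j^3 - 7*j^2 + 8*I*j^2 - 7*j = j*(j + 1)*(j + I)*(j + 7*I)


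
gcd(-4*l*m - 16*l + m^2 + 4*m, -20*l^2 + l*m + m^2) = 4*l - m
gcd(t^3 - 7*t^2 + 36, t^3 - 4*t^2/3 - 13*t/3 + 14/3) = t + 2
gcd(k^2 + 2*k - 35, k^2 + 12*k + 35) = k + 7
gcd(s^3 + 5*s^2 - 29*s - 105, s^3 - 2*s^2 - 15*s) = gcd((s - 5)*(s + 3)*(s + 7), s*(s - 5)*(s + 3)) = s^2 - 2*s - 15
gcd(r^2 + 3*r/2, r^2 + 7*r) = r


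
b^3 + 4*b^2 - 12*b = b*(b - 2)*(b + 6)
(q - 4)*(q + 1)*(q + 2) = q^3 - q^2 - 10*q - 8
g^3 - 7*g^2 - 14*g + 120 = (g - 6)*(g - 5)*(g + 4)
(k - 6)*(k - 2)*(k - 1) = k^3 - 9*k^2 + 20*k - 12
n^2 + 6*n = n*(n + 6)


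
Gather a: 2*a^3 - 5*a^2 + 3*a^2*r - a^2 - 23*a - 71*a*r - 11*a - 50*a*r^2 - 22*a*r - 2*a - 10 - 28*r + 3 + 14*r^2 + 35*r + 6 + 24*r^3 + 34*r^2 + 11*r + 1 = 2*a^3 + a^2*(3*r - 6) + a*(-50*r^2 - 93*r - 36) + 24*r^3 + 48*r^2 + 18*r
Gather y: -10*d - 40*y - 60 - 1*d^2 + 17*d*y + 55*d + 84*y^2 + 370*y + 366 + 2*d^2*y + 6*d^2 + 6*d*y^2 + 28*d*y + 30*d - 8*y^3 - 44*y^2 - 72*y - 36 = 5*d^2 + 75*d - 8*y^3 + y^2*(6*d + 40) + y*(2*d^2 + 45*d + 258) + 270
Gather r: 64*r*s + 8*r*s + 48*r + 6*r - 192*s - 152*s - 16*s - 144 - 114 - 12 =r*(72*s + 54) - 360*s - 270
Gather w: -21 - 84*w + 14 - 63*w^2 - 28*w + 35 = -63*w^2 - 112*w + 28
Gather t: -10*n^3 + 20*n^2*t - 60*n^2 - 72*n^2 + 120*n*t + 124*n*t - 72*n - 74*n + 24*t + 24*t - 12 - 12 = -10*n^3 - 132*n^2 - 146*n + t*(20*n^2 + 244*n + 48) - 24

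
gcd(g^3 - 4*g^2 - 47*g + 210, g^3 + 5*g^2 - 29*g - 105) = g^2 + 2*g - 35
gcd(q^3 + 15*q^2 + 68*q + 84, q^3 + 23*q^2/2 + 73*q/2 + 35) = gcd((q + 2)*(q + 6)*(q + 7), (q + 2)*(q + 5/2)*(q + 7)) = q^2 + 9*q + 14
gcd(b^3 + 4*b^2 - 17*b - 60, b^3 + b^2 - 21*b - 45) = b + 3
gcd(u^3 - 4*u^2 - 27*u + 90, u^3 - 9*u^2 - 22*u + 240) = u^2 - u - 30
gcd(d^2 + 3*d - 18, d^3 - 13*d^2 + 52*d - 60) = 1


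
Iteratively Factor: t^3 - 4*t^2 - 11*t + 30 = (t + 3)*(t^2 - 7*t + 10) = (t - 5)*(t + 3)*(t - 2)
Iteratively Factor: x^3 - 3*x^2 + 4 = (x + 1)*(x^2 - 4*x + 4) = (x - 2)*(x + 1)*(x - 2)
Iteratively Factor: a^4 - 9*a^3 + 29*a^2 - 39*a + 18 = (a - 3)*(a^3 - 6*a^2 + 11*a - 6) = (a - 3)^2*(a^2 - 3*a + 2) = (a - 3)^2*(a - 2)*(a - 1)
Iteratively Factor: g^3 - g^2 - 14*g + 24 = (g - 2)*(g^2 + g - 12) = (g - 2)*(g + 4)*(g - 3)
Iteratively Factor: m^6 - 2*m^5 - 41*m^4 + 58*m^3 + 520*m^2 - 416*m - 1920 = (m - 3)*(m^5 + m^4 - 38*m^3 - 56*m^2 + 352*m + 640) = (m - 3)*(m + 4)*(m^4 - 3*m^3 - 26*m^2 + 48*m + 160) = (m - 3)*(m + 2)*(m + 4)*(m^3 - 5*m^2 - 16*m + 80) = (m - 3)*(m + 2)*(m + 4)^2*(m^2 - 9*m + 20) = (m - 5)*(m - 3)*(m + 2)*(m + 4)^2*(m - 4)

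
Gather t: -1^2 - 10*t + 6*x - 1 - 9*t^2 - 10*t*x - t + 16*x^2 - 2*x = -9*t^2 + t*(-10*x - 11) + 16*x^2 + 4*x - 2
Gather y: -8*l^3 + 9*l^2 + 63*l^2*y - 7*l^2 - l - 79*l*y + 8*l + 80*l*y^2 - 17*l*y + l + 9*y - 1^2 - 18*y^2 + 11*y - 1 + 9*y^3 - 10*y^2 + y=-8*l^3 + 2*l^2 + 8*l + 9*y^3 + y^2*(80*l - 28) + y*(63*l^2 - 96*l + 21) - 2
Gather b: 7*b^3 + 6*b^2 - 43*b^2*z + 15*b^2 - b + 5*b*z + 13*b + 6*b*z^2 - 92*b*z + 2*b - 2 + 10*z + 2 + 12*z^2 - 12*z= 7*b^3 + b^2*(21 - 43*z) + b*(6*z^2 - 87*z + 14) + 12*z^2 - 2*z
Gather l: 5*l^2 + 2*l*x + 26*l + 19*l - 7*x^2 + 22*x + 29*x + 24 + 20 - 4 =5*l^2 + l*(2*x + 45) - 7*x^2 + 51*x + 40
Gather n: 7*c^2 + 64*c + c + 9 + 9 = 7*c^2 + 65*c + 18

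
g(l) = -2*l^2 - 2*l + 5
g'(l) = -4*l - 2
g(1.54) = -2.82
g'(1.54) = -8.16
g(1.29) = -0.91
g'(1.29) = -7.16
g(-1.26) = 4.34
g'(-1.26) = 3.04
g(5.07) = -56.55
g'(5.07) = -22.28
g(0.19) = 4.55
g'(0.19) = -2.76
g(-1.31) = 4.19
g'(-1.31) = 3.24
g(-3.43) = -11.67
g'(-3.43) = 11.72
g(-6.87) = -75.65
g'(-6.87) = 25.48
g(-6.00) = -55.00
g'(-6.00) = 22.00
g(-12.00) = -259.00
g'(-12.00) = 46.00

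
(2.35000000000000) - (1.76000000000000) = 0.590000000000000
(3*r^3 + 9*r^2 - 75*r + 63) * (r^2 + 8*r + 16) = 3*r^5 + 33*r^4 + 45*r^3 - 393*r^2 - 696*r + 1008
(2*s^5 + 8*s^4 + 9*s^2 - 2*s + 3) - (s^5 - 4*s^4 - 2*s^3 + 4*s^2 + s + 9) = s^5 + 12*s^4 + 2*s^3 + 5*s^2 - 3*s - 6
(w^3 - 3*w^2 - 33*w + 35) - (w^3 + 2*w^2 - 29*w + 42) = -5*w^2 - 4*w - 7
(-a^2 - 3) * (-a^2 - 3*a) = a^4 + 3*a^3 + 3*a^2 + 9*a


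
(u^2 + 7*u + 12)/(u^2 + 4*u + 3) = (u + 4)/(u + 1)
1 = 1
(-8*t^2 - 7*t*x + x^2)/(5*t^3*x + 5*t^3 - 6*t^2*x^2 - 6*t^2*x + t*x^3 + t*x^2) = (-8*t^2 - 7*t*x + x^2)/(t*(5*t^2*x + 5*t^2 - 6*t*x^2 - 6*t*x + x^3 + x^2))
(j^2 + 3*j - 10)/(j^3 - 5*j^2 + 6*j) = (j + 5)/(j*(j - 3))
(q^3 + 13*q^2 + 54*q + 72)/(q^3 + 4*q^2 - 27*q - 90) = (q + 4)/(q - 5)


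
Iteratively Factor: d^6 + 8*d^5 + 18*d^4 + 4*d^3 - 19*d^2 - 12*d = (d)*(d^5 + 8*d^4 + 18*d^3 + 4*d^2 - 19*d - 12) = d*(d - 1)*(d^4 + 9*d^3 + 27*d^2 + 31*d + 12) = d*(d - 1)*(d + 4)*(d^3 + 5*d^2 + 7*d + 3) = d*(d - 1)*(d + 1)*(d + 4)*(d^2 + 4*d + 3) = d*(d - 1)*(d + 1)^2*(d + 4)*(d + 3)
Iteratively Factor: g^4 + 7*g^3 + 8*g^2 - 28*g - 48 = (g + 4)*(g^3 + 3*g^2 - 4*g - 12) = (g + 2)*(g + 4)*(g^2 + g - 6) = (g + 2)*(g + 3)*(g + 4)*(g - 2)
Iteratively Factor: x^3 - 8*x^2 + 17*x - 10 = (x - 5)*(x^2 - 3*x + 2) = (x - 5)*(x - 1)*(x - 2)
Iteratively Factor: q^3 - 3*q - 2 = (q + 1)*(q^2 - q - 2) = (q - 2)*(q + 1)*(q + 1)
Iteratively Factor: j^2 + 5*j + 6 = (j + 2)*(j + 3)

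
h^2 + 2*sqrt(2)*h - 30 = (h - 3*sqrt(2))*(h + 5*sqrt(2))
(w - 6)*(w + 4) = w^2 - 2*w - 24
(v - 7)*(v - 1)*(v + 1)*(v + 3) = v^4 - 4*v^3 - 22*v^2 + 4*v + 21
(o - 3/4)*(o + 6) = o^2 + 21*o/4 - 9/2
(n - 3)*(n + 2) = n^2 - n - 6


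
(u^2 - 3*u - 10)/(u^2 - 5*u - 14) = (u - 5)/(u - 7)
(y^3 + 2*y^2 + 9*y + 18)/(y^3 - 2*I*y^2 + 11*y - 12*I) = (y^2 + y*(2 - 3*I) - 6*I)/(y^2 - 5*I*y - 4)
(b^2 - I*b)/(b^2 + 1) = b/(b + I)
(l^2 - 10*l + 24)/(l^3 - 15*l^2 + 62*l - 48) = (l - 4)/(l^2 - 9*l + 8)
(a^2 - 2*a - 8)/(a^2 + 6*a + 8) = (a - 4)/(a + 4)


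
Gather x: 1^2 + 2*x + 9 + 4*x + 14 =6*x + 24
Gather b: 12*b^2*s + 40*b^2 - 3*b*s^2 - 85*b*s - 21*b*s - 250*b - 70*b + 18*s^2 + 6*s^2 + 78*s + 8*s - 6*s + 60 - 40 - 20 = b^2*(12*s + 40) + b*(-3*s^2 - 106*s - 320) + 24*s^2 + 80*s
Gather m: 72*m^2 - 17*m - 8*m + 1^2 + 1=72*m^2 - 25*m + 2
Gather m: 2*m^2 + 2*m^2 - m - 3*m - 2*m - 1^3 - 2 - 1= 4*m^2 - 6*m - 4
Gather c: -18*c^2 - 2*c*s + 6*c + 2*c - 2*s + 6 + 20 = -18*c^2 + c*(8 - 2*s) - 2*s + 26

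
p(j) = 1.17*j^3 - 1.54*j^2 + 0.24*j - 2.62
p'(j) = 3.51*j^2 - 3.08*j + 0.24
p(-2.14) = -21.65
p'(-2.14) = 22.91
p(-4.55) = -145.80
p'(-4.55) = 86.92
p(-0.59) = -3.54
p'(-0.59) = 3.28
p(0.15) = -2.61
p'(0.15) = -0.14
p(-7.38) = -558.54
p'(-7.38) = 214.14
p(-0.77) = -4.25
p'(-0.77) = 4.69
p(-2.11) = -20.97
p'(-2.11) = 22.37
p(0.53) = -2.75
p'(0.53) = -0.41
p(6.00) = 196.10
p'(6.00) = 108.12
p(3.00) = 15.83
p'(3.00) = 22.59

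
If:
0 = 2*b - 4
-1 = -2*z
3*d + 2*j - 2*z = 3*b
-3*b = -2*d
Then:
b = 2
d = 3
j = -1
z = 1/2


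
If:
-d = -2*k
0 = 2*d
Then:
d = 0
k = 0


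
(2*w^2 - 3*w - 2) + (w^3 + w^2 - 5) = w^3 + 3*w^2 - 3*w - 7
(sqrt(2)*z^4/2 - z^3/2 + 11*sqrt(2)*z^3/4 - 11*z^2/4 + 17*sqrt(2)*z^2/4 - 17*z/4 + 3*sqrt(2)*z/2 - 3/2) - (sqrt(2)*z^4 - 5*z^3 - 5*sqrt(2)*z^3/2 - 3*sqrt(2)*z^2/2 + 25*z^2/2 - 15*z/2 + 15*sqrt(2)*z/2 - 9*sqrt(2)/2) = -sqrt(2)*z^4/2 + 9*z^3/2 + 21*sqrt(2)*z^3/4 - 61*z^2/4 + 23*sqrt(2)*z^2/4 - 6*sqrt(2)*z + 13*z/4 - 3/2 + 9*sqrt(2)/2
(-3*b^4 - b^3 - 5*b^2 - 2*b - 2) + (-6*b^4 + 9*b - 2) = -9*b^4 - b^3 - 5*b^2 + 7*b - 4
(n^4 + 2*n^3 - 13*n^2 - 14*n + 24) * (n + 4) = n^5 + 6*n^4 - 5*n^3 - 66*n^2 - 32*n + 96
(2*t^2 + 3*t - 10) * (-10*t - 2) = -20*t^3 - 34*t^2 + 94*t + 20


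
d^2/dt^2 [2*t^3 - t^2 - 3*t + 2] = 12*t - 2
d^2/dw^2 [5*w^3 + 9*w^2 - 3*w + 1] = 30*w + 18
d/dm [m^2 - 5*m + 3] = 2*m - 5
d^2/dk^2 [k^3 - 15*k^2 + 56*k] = 6*k - 30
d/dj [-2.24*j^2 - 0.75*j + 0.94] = -4.48*j - 0.75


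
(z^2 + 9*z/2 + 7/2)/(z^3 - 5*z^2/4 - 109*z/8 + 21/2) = 4*(z + 1)/(4*z^2 - 19*z + 12)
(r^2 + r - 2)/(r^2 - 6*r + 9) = (r^2 + r - 2)/(r^2 - 6*r + 9)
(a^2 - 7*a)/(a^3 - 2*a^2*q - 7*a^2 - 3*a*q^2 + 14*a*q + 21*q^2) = -a/(-a^2 + 2*a*q + 3*q^2)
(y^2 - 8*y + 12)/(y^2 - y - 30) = (y - 2)/(y + 5)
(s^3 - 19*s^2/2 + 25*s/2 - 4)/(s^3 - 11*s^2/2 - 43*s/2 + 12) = (s - 1)/(s + 3)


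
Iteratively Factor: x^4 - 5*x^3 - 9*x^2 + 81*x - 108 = (x - 3)*(x^3 - 2*x^2 - 15*x + 36) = (x - 3)^2*(x^2 + x - 12) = (x - 3)^3*(x + 4)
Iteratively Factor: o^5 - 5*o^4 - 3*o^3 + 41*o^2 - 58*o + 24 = (o - 2)*(o^4 - 3*o^3 - 9*o^2 + 23*o - 12) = (o - 2)*(o - 1)*(o^3 - 2*o^2 - 11*o + 12) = (o - 2)*(o - 1)^2*(o^2 - o - 12) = (o - 2)*(o - 1)^2*(o + 3)*(o - 4)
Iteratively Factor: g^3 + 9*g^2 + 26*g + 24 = (g + 2)*(g^2 + 7*g + 12) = (g + 2)*(g + 4)*(g + 3)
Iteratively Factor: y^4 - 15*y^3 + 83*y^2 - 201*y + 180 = (y - 3)*(y^3 - 12*y^2 + 47*y - 60) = (y - 4)*(y - 3)*(y^2 - 8*y + 15) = (y - 5)*(y - 4)*(y - 3)*(y - 3)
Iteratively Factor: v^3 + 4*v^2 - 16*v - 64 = (v + 4)*(v^2 - 16) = (v + 4)^2*(v - 4)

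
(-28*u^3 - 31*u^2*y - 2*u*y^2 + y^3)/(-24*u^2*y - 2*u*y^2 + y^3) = (-7*u^2 - 6*u*y + y^2)/(y*(-6*u + y))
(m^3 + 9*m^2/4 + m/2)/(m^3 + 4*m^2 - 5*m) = (4*m^2 + 9*m + 2)/(4*(m^2 + 4*m - 5))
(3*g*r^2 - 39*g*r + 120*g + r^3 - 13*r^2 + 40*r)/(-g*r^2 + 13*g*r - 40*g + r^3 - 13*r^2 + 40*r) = (3*g + r)/(-g + r)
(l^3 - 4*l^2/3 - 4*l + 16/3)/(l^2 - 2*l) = l + 2/3 - 8/(3*l)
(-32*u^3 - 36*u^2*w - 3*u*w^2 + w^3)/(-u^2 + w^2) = (32*u^2 + 4*u*w - w^2)/(u - w)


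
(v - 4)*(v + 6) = v^2 + 2*v - 24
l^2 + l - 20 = (l - 4)*(l + 5)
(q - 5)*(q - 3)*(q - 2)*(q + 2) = q^4 - 8*q^3 + 11*q^2 + 32*q - 60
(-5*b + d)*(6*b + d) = -30*b^2 + b*d + d^2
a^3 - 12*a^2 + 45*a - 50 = (a - 5)^2*(a - 2)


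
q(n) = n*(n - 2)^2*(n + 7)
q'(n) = n*(n - 2)^2 + n*(n + 7)*(2*n - 4) + (n - 2)^2*(n + 7) = 4*n^3 + 9*n^2 - 48*n + 28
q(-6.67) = -165.45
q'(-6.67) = -438.40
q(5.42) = 787.36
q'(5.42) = 669.11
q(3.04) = 33.01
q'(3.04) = 77.63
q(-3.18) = -325.95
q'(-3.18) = 143.02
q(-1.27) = -77.81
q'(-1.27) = 95.28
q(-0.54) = -22.51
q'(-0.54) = 55.91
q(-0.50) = -20.31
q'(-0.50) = 53.75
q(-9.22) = 2576.73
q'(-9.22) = -1899.47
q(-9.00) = 2178.00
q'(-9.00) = -1727.00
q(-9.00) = 2178.00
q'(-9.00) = -1727.00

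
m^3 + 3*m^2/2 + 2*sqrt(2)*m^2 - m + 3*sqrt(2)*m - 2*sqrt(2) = (m - 1/2)*(m + 2)*(m + 2*sqrt(2))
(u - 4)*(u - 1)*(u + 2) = u^3 - 3*u^2 - 6*u + 8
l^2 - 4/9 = (l - 2/3)*(l + 2/3)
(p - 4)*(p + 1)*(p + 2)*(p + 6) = p^4 + 5*p^3 - 16*p^2 - 68*p - 48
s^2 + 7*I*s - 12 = (s + 3*I)*(s + 4*I)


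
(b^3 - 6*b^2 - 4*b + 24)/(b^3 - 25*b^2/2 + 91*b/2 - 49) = 2*(b^2 - 4*b - 12)/(2*b^2 - 21*b + 49)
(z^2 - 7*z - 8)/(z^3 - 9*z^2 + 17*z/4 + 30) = 4*(z + 1)/(4*z^2 - 4*z - 15)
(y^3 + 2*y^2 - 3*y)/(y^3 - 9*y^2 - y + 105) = y*(y - 1)/(y^2 - 12*y + 35)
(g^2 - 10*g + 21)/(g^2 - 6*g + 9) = (g - 7)/(g - 3)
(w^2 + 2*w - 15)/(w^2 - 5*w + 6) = (w + 5)/(w - 2)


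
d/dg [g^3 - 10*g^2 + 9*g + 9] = 3*g^2 - 20*g + 9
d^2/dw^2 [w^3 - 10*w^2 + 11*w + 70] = 6*w - 20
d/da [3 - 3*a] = -3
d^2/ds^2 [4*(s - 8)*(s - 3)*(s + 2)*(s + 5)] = 48*s^2 - 96*s - 344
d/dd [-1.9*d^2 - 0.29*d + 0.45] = -3.8*d - 0.29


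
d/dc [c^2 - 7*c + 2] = 2*c - 7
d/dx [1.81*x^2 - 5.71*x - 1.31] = 3.62*x - 5.71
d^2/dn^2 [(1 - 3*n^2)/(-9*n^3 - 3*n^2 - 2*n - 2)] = 2*(243*n^6 - 648*n^4 - 612*n^3 - 135*n^2 + 36*n + 14)/(729*n^9 + 729*n^8 + 729*n^7 + 837*n^6 + 486*n^5 + 306*n^4 + 188*n^3 + 60*n^2 + 24*n + 8)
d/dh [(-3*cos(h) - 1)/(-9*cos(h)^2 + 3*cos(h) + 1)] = 9*(3*cos(h) + 2)*sin(h)*cos(h)/(9*sin(h)^2 + 3*cos(h) - 8)^2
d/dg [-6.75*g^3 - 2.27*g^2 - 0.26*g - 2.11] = -20.25*g^2 - 4.54*g - 0.26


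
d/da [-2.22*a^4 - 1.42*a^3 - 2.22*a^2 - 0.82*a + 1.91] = -8.88*a^3 - 4.26*a^2 - 4.44*a - 0.82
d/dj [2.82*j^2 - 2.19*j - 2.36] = 5.64*j - 2.19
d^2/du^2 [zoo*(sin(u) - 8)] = zoo*sin(u)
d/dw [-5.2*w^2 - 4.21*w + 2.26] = -10.4*w - 4.21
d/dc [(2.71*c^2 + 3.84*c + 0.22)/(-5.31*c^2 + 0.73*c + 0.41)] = (22.3687*c^2 + 4.5586*c + 1.4138)/(28.1961*c^4 - 7.7526*c^3 - 3.8213*c^2 + 0.5986*c + 0.1681)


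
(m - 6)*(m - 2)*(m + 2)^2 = m^4 - 4*m^3 - 16*m^2 + 16*m + 48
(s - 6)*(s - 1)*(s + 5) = s^3 - 2*s^2 - 29*s + 30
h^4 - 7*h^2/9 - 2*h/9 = h*(h - 1)*(h + 1/3)*(h + 2/3)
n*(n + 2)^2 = n^3 + 4*n^2 + 4*n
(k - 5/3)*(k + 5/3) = k^2 - 25/9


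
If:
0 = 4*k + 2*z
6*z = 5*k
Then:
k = 0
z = 0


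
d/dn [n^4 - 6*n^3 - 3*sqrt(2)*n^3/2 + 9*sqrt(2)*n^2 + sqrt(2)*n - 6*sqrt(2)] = 4*n^3 - 18*n^2 - 9*sqrt(2)*n^2/2 + 18*sqrt(2)*n + sqrt(2)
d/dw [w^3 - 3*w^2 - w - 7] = 3*w^2 - 6*w - 1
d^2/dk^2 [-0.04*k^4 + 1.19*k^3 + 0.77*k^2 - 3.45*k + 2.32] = -0.48*k^2 + 7.14*k + 1.54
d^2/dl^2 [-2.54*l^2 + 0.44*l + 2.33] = -5.08000000000000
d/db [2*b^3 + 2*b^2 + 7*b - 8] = 6*b^2 + 4*b + 7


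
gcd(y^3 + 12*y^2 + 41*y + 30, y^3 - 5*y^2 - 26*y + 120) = y + 5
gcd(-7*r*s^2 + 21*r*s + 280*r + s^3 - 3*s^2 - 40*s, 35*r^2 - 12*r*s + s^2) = 7*r - s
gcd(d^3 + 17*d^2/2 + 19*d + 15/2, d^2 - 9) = d + 3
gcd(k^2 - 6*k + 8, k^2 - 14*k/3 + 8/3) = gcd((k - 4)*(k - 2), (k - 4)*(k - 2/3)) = k - 4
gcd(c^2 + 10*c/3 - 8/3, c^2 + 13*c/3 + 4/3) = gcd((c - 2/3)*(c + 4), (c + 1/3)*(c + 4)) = c + 4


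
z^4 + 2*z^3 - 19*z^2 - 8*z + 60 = (z - 3)*(z - 2)*(z + 2)*(z + 5)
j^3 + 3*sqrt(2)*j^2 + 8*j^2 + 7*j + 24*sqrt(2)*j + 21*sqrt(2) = (j + 1)*(j + 7)*(j + 3*sqrt(2))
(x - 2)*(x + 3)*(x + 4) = x^3 + 5*x^2 - 2*x - 24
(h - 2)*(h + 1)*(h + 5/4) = h^3 + h^2/4 - 13*h/4 - 5/2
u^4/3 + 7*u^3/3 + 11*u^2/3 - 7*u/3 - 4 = (u/3 + 1)*(u - 1)*(u + 1)*(u + 4)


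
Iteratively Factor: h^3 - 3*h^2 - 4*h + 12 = (h - 2)*(h^2 - h - 6) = (h - 2)*(h + 2)*(h - 3)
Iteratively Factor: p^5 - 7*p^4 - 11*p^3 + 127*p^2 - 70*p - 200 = (p - 2)*(p^4 - 5*p^3 - 21*p^2 + 85*p + 100) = (p - 5)*(p - 2)*(p^3 - 21*p - 20) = (p - 5)*(p - 2)*(p + 1)*(p^2 - p - 20) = (p - 5)*(p - 2)*(p + 1)*(p + 4)*(p - 5)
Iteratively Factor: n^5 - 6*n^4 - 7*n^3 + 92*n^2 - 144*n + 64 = (n - 4)*(n^4 - 2*n^3 - 15*n^2 + 32*n - 16) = (n - 4)*(n - 1)*(n^3 - n^2 - 16*n + 16) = (n - 4)*(n - 1)*(n + 4)*(n^2 - 5*n + 4) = (n - 4)*(n - 1)^2*(n + 4)*(n - 4)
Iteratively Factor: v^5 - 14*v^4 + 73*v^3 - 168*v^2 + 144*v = (v - 3)*(v^4 - 11*v^3 + 40*v^2 - 48*v) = (v - 4)*(v - 3)*(v^3 - 7*v^2 + 12*v) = (v - 4)*(v - 3)^2*(v^2 - 4*v) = (v - 4)^2*(v - 3)^2*(v)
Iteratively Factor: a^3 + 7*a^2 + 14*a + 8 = (a + 1)*(a^2 + 6*a + 8) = (a + 1)*(a + 2)*(a + 4)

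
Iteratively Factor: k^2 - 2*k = (k)*(k - 2)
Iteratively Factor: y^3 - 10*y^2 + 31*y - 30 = (y - 5)*(y^2 - 5*y + 6) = (y - 5)*(y - 2)*(y - 3)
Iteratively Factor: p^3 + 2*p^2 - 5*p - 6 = (p + 3)*(p^2 - p - 2) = (p + 1)*(p + 3)*(p - 2)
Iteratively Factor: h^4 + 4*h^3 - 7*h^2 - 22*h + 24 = (h + 3)*(h^3 + h^2 - 10*h + 8) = (h - 1)*(h + 3)*(h^2 + 2*h - 8) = (h - 1)*(h + 3)*(h + 4)*(h - 2)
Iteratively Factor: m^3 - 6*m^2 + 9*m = (m - 3)*(m^2 - 3*m) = (m - 3)^2*(m)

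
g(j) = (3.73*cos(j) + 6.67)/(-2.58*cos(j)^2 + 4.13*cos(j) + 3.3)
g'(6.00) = 0.31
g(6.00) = 2.10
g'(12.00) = 0.45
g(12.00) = 1.98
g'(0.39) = -0.39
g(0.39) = 2.06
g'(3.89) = -19.43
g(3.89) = -3.54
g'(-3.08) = -0.21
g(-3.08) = -0.87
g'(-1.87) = -6.79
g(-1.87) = 3.00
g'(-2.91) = -0.91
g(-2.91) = -0.96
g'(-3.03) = -0.40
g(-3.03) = -0.88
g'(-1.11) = 0.08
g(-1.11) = 1.80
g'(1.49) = 0.94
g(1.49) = 1.93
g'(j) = (-5.16*sin(j)*cos(j) + 4.13*sin(j))*(3.73*cos(j) + 6.67)/(-2.58*cos(j)^2 + 4.13*cos(j) + 3.3)^2 - 3.73*sin(j)/(-2.58*cos(j)^2 + 4.13*cos(j) + 3.3) = (-9.6234*cos(j)^2 - 34.4172*cos(j) + 15.2381)*sin(j)/(6.6564*cos(j)^4 - 21.3108*cos(j)^3 + 0.0289000000000001*cos(j)^2 + 27.258*cos(j) + 10.89)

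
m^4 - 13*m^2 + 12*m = m*(m - 3)*(m - 1)*(m + 4)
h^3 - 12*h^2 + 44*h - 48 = (h - 6)*(h - 4)*(h - 2)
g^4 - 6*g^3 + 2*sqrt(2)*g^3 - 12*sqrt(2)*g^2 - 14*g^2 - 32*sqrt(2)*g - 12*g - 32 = (g - 8)*(g + 2)*(g + sqrt(2))^2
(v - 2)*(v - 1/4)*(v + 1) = v^3 - 5*v^2/4 - 7*v/4 + 1/2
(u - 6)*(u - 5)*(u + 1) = u^3 - 10*u^2 + 19*u + 30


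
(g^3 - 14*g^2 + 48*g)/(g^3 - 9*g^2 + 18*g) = (g - 8)/(g - 3)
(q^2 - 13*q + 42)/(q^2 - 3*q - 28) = (q - 6)/(q + 4)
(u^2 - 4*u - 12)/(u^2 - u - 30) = (u + 2)/(u + 5)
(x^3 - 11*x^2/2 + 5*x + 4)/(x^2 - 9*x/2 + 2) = (2*x^2 - 3*x - 2)/(2*x - 1)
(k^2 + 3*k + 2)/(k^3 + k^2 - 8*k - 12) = (k + 1)/(k^2 - k - 6)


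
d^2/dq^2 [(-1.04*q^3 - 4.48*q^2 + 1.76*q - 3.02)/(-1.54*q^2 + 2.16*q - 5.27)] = (-1.4210854715202e-14*q^4 + 14.280096*q^3 - 246.21048*q^2 + 198.731376*q + 187.937112)/(3.652264*q^6 - 15.367968*q^5 + 59.050068*q^4 - 115.258464*q^3 + 202.073934*q^2 - 179.968392*q + 146.363183)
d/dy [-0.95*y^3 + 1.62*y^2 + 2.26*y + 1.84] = -2.85*y^2 + 3.24*y + 2.26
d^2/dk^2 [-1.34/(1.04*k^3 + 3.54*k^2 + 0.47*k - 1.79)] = ((8.3616*k + 9.4872)*(1.04*k^3 + 3.54*k^2 + 0.47*k - 1.79) - 1.34*(3.12*k^2 + 7.08*k + 0.47)*(6.24*k^2 + 14.16*k + 0.94))/(1.04*k^3 + 3.54*k^2 + 0.47*k - 1.79)^3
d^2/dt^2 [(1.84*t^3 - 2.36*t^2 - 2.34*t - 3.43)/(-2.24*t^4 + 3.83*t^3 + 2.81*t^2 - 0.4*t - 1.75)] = (-18.464768*t^9 + 71.0492160000001*t^8 - 50.0774399999999*t^7 + 184.635112*t^6 - 634.4025*t^5 + 5.35163999999986*t^4 + 671.666332*t^3 + 219.735978*t^2 + 150.03723*t + 46.01065)/(11.239424*t^12 - 57.652224*t^11 + 56.27664*t^10 + 94.484545*t^9 - 64.844715*t^8 - 178.311669*t^7 + 15.637204*t^6 + 130.04907*t^5 + 44.599725*t^4 - 46.926125*t^3 - 24.976875*t^2 + 3.675*t + 5.359375)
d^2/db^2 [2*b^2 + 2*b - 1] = 4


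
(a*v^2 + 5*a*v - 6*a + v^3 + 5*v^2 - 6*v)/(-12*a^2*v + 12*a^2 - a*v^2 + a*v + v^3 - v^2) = (a*v + 6*a + v^2 + 6*v)/(-12*a^2 - a*v + v^2)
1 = 1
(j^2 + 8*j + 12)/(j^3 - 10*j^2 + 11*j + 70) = (j + 6)/(j^2 - 12*j + 35)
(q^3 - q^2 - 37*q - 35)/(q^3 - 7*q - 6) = (q^2 - 2*q - 35)/(q^2 - q - 6)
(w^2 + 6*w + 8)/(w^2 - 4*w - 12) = (w + 4)/(w - 6)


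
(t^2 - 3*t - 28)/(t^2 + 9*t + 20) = (t - 7)/(t + 5)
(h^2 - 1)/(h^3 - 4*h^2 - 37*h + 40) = (h + 1)/(h^2 - 3*h - 40)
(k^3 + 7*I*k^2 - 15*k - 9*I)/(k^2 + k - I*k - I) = (k^3 + 7*I*k^2 - 15*k - 9*I)/(k^2 + k - I*k - I)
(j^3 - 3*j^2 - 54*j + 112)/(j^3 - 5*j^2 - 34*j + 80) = (j + 7)/(j + 5)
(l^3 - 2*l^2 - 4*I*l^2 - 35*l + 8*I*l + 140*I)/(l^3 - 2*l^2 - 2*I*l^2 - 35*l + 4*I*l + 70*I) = (l - 4*I)/(l - 2*I)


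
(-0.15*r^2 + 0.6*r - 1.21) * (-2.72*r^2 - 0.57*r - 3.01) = 0.408*r^4 - 1.5465*r^3 + 3.4007*r^2 - 1.1163*r + 3.6421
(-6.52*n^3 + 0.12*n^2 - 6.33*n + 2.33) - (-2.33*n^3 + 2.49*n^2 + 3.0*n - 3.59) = -4.19*n^3 - 2.37*n^2 - 9.33*n + 5.92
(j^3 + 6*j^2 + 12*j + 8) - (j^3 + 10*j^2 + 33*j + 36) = -4*j^2 - 21*j - 28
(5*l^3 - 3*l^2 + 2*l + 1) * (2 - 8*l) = -40*l^4 + 34*l^3 - 22*l^2 - 4*l + 2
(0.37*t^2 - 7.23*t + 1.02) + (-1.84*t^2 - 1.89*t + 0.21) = -1.47*t^2 - 9.12*t + 1.23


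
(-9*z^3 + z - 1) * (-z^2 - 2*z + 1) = 9*z^5 + 18*z^4 - 10*z^3 - z^2 + 3*z - 1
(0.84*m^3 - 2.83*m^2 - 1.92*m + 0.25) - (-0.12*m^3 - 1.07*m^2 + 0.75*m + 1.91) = 0.96*m^3 - 1.76*m^2 - 2.67*m - 1.66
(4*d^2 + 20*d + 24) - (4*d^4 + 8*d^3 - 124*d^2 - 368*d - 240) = -4*d^4 - 8*d^3 + 128*d^2 + 388*d + 264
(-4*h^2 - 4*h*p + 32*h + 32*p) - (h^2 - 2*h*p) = -5*h^2 - 2*h*p + 32*h + 32*p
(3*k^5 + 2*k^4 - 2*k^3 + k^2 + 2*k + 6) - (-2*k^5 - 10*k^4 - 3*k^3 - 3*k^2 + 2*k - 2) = 5*k^5 + 12*k^4 + k^3 + 4*k^2 + 8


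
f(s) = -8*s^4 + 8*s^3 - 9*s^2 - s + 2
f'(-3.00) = 1133.00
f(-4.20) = -3234.62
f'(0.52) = -8.37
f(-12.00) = -180994.00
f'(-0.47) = 16.08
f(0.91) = -5.82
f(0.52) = -0.41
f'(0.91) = -21.62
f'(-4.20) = 2868.78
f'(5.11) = -3736.14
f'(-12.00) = 58967.00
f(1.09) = -10.72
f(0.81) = -3.91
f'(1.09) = -33.55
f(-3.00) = -940.00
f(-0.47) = -0.74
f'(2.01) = -200.08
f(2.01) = -101.99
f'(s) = -32*s^3 + 24*s^2 - 18*s - 1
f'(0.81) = -16.84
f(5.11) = -4625.39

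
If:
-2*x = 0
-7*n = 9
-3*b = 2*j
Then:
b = -2*j/3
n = -9/7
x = 0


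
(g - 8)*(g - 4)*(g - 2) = g^3 - 14*g^2 + 56*g - 64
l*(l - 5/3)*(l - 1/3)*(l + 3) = l^4 + l^3 - 49*l^2/9 + 5*l/3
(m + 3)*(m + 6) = m^2 + 9*m + 18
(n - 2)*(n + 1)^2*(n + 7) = n^4 + 7*n^3 - 3*n^2 - 23*n - 14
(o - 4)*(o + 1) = o^2 - 3*o - 4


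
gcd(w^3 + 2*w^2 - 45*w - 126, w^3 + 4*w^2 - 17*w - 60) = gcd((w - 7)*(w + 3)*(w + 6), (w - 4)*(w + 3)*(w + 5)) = w + 3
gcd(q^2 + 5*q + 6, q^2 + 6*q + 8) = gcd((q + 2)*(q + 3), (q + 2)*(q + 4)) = q + 2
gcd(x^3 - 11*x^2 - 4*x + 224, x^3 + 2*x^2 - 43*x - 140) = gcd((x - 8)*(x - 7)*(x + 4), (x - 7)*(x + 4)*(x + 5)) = x^2 - 3*x - 28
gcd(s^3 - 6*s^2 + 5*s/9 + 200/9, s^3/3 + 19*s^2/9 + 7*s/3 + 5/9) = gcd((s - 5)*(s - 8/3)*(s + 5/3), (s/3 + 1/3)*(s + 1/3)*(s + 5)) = 1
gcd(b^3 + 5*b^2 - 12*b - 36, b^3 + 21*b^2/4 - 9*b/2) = b + 6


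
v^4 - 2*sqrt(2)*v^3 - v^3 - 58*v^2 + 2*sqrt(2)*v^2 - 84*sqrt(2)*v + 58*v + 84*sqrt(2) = (v - 1)*(v - 7*sqrt(2))*(v + 2*sqrt(2))*(v + 3*sqrt(2))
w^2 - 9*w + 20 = (w - 5)*(w - 4)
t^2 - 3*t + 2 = (t - 2)*(t - 1)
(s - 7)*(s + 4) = s^2 - 3*s - 28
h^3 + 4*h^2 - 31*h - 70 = (h - 5)*(h + 2)*(h + 7)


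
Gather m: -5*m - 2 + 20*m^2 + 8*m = 20*m^2 + 3*m - 2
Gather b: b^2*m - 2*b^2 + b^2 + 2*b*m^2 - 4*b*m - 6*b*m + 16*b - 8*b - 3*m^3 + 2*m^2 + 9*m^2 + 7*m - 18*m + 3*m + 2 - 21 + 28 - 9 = b^2*(m - 1) + b*(2*m^2 - 10*m + 8) - 3*m^3 + 11*m^2 - 8*m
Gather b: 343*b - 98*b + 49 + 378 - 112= 245*b + 315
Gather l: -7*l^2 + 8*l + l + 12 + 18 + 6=-7*l^2 + 9*l + 36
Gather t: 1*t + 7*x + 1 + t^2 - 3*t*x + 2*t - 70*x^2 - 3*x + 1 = t^2 + t*(3 - 3*x) - 70*x^2 + 4*x + 2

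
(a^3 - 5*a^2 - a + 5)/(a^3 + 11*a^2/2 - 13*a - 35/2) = 2*(a^2 - 6*a + 5)/(2*a^2 + 9*a - 35)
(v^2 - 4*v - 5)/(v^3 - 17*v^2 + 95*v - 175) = (v + 1)/(v^2 - 12*v + 35)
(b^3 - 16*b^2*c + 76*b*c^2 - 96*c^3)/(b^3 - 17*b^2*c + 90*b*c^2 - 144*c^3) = (b - 2*c)/(b - 3*c)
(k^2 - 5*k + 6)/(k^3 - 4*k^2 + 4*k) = (k - 3)/(k*(k - 2))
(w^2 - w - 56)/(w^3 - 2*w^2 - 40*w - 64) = (w + 7)/(w^2 + 6*w + 8)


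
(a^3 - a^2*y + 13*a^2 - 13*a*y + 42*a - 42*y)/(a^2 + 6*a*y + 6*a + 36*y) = (a^2 - a*y + 7*a - 7*y)/(a + 6*y)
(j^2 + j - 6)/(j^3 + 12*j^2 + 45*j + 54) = (j - 2)/(j^2 + 9*j + 18)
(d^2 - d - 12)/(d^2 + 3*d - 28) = (d + 3)/(d + 7)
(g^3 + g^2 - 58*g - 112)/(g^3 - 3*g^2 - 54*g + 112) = (g + 2)/(g - 2)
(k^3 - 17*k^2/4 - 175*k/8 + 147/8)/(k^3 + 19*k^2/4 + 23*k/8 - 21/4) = (k - 7)/(k + 2)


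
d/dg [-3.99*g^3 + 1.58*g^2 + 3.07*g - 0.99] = -11.97*g^2 + 3.16*g + 3.07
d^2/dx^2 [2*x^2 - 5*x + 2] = 4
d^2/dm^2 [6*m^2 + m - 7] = 12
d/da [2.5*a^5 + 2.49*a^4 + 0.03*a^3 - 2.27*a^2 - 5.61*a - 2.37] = 12.5*a^4 + 9.96*a^3 + 0.09*a^2 - 4.54*a - 5.61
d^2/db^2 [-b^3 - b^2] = -6*b - 2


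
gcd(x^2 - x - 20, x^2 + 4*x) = x + 4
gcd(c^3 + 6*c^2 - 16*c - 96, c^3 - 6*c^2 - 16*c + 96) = c^2 - 16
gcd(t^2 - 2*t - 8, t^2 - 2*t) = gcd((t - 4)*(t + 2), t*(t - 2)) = 1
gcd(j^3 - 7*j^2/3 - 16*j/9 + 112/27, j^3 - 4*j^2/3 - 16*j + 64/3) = j - 4/3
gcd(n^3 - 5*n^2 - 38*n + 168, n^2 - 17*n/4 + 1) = n - 4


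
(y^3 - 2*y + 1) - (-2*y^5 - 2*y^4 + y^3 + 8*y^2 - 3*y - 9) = 2*y^5 + 2*y^4 - 8*y^2 + y + 10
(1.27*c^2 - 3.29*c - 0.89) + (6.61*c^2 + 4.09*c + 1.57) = 7.88*c^2 + 0.8*c + 0.68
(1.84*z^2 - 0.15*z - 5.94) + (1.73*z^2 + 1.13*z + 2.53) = 3.57*z^2 + 0.98*z - 3.41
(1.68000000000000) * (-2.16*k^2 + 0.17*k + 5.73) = -3.6288*k^2 + 0.2856*k + 9.6264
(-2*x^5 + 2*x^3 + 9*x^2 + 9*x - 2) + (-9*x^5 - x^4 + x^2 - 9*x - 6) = -11*x^5 - x^4 + 2*x^3 + 10*x^2 - 8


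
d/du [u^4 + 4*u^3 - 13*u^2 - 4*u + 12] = 4*u^3 + 12*u^2 - 26*u - 4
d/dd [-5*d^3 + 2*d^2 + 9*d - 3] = -15*d^2 + 4*d + 9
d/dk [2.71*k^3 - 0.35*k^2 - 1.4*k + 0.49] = 8.13*k^2 - 0.7*k - 1.4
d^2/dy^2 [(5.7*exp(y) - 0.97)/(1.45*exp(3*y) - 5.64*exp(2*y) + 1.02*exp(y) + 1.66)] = (47.937*exp(6*y) - 158.198625*exp(5*y) + 234.85278*exp(4*y) - 271.858248*exp(3*y) + 357.947838*exp(2*y) - 46.98654*exp(y) + 17.349324)*exp(y)/(3.048625*exp(9*y) - 35.5743*exp(8*y) + 144.80541*exp(7*y) - 218.985054*exp(6*y) + 20.410236*exp(5*y) + 155.53908*exp(4*y) - 44.24982*exp(3*y) - 41.44356*exp(2*y) + 8.432136*exp(y) + 4.574296)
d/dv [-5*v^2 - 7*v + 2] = -10*v - 7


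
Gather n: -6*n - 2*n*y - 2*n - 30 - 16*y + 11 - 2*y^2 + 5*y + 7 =n*(-2*y - 8) - 2*y^2 - 11*y - 12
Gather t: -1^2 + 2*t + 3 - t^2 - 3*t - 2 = -t^2 - t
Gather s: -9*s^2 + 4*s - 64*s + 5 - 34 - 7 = -9*s^2 - 60*s - 36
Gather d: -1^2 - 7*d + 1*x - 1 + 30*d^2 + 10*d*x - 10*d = 30*d^2 + d*(10*x - 17) + x - 2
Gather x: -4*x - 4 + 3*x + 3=-x - 1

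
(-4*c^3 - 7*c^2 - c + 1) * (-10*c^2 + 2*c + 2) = 40*c^5 + 62*c^4 - 12*c^3 - 26*c^2 + 2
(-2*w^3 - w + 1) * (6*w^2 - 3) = -12*w^5 + 6*w^2 + 3*w - 3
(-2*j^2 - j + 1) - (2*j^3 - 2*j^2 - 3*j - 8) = -2*j^3 + 2*j + 9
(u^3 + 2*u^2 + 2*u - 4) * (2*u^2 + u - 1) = 2*u^5 + 5*u^4 + 5*u^3 - 8*u^2 - 6*u + 4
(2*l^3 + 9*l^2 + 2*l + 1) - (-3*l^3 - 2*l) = 5*l^3 + 9*l^2 + 4*l + 1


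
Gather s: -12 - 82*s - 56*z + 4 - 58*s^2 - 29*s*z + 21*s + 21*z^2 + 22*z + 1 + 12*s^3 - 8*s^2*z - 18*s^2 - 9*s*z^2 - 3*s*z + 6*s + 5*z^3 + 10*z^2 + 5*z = 12*s^3 + s^2*(-8*z - 76) + s*(-9*z^2 - 32*z - 55) + 5*z^3 + 31*z^2 - 29*z - 7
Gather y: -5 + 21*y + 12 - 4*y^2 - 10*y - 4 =-4*y^2 + 11*y + 3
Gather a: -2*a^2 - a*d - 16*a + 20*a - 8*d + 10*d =-2*a^2 + a*(4 - d) + 2*d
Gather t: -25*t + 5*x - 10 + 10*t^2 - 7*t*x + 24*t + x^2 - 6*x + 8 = 10*t^2 + t*(-7*x - 1) + x^2 - x - 2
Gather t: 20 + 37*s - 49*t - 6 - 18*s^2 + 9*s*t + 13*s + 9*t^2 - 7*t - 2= -18*s^2 + 50*s + 9*t^2 + t*(9*s - 56) + 12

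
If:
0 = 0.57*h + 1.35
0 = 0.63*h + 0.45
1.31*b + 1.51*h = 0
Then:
No Solution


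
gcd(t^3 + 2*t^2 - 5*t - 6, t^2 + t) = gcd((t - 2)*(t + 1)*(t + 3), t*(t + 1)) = t + 1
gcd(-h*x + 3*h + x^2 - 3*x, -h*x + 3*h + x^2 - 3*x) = -h*x + 3*h + x^2 - 3*x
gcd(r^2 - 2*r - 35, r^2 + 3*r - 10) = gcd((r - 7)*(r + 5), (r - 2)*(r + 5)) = r + 5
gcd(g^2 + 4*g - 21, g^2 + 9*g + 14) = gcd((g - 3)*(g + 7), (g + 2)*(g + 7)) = g + 7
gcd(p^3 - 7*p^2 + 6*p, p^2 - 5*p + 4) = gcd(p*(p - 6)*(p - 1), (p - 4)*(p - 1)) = p - 1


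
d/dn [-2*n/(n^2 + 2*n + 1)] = 2*(n - 1)/(n^3 + 3*n^2 + 3*n + 1)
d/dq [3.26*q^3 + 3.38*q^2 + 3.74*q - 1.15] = 9.78*q^2 + 6.76*q + 3.74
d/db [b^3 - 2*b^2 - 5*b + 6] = 3*b^2 - 4*b - 5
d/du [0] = 0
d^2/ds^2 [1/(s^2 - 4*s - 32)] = 2*(s^2 - 4*s - 4*(s - 2)^2 - 32)/(-s^2 + 4*s + 32)^3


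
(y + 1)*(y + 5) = y^2 + 6*y + 5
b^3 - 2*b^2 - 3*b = b*(b - 3)*(b + 1)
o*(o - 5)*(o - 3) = o^3 - 8*o^2 + 15*o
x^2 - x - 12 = (x - 4)*(x + 3)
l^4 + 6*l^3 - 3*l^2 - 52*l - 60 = (l - 3)*(l + 2)^2*(l + 5)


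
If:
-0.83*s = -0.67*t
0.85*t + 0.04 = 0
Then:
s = -0.04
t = -0.05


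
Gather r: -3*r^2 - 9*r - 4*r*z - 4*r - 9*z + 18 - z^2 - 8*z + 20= -3*r^2 + r*(-4*z - 13) - z^2 - 17*z + 38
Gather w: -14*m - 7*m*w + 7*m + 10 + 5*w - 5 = -7*m + w*(5 - 7*m) + 5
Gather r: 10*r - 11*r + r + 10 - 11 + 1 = 0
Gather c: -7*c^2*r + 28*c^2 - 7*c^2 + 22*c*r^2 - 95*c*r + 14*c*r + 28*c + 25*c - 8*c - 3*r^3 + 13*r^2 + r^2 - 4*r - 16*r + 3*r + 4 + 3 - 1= c^2*(21 - 7*r) + c*(22*r^2 - 81*r + 45) - 3*r^3 + 14*r^2 - 17*r + 6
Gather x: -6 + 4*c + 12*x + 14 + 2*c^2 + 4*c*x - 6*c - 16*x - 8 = 2*c^2 - 2*c + x*(4*c - 4)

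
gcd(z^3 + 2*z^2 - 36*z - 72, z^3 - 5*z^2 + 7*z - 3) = 1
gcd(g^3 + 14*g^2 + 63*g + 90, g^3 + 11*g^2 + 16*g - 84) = g + 6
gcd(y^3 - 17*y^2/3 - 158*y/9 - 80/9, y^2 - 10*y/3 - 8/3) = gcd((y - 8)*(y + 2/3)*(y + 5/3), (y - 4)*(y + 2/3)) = y + 2/3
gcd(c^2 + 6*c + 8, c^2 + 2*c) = c + 2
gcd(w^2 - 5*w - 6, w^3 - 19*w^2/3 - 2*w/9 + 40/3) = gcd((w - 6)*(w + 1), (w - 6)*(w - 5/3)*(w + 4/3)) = w - 6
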